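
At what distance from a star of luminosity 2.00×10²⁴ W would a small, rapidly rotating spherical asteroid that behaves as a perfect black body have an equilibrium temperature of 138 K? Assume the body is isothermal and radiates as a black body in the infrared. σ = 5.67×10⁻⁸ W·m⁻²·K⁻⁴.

d ≈ 4.40×10¹⁰ m

For an isothermal black-emitting sphere, (1−a)S·πr² = σ·4πr²·T⁴ ⇒ S = 4σT⁴/(1−a).
S = 4·5.67×10⁻⁸·(138)⁴/1.00 = 82.25 W/m².
Flux falls as S = L/(4πd²), so d = √(L/(4πS)) = √(2.00×10²⁴/(4π·82.25)).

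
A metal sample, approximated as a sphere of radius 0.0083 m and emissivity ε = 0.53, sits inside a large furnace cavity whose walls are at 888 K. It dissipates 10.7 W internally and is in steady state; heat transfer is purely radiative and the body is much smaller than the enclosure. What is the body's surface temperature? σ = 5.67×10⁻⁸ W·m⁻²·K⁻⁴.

For a small grey body in a large enclosure, net radiated power = εσA(T⁴ − T_w⁴).
Steady state: P = εσA(T⁴ − T_w⁴) with A = 4πr² = 8.657×10⁻⁴ m².
T⁴ = P/(εσA) + T_w⁴ = 10.7/(0.53·5.67×10⁻⁸·8.657×10⁻⁴) + (888)⁴
    = 4.113×10¹¹ + 6.218×10¹¹ = 1.033×10¹² K⁴.

T ≈ 1010 K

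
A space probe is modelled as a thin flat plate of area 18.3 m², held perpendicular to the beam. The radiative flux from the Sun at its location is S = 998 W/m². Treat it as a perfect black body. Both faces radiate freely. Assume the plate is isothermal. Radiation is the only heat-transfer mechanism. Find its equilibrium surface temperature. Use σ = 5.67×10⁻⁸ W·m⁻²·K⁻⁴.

At equilibrium, absorbed power = emitted power.
Absorbing cross-section = A = 18.30 m²; emitting surface = 2A = 36.60 m² (ratio 2).
S·A_cross = εσ·A_surf·T⁴  ⇒  T⁴ = S/(2σ).
T⁴ = 1.00·998/(2·5.67×10⁻⁸) = 8.801×10⁹ K⁴.
T = (8.801×10⁹)^(1/4).

T ≈ 306 K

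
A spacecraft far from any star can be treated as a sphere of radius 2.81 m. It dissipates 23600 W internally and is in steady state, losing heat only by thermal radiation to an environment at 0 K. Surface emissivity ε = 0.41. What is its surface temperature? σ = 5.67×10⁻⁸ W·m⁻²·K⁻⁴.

Steady state: internal power = radiated power, P = εσA T⁴.
Radiating area A = 4πr² = 99.23 m².
T⁴ = P/(εσA) = 23600/(0.41·5.67×10⁻⁸·99.23) = 1.023×10¹⁰ K⁴.
T = (1.023×10¹⁰)^(1/4).

T ≈ 318 K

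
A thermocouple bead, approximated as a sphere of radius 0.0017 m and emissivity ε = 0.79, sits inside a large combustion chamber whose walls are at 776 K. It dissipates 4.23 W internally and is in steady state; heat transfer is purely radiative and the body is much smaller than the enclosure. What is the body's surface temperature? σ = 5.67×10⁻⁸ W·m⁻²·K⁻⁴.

T ≈ 1310 K

For a small grey body in a large enclosure, net radiated power = εσA(T⁴ − T_w⁴).
Steady state: P = εσA(T⁴ − T_w⁴) with A = 4πr² = 3.632×10⁻⁵ m².
T⁴ = P/(εσA) + T_w⁴ = 4.23/(0.79·5.67×10⁻⁸·3.632×10⁻⁵) + (776)⁴
    = 2.600×10¹² + 3.626×10¹¹ = 2.963×10¹² K⁴.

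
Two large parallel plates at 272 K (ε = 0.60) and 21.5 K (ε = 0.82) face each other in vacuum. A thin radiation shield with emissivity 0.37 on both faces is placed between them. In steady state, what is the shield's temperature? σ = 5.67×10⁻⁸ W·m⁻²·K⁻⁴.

T_s ≈ 225 K

In steady state the net flux on the hot side equals that on the cold side.
σ(T₁⁴−T_s⁴)/D₁ = σ(T_s⁴−T₂⁴)/D₂, with D₁ = 1/ε₁+1/ε_s−1 = 3.369, D₂ = 1/ε_s+1/ε₂−1 = 2.922.
Solve for T_s⁴: T_s⁴ = (D₂·T₁⁴ + D₁·T₂⁴)/(D₁+D₂) = 2.542×10⁹ K⁴.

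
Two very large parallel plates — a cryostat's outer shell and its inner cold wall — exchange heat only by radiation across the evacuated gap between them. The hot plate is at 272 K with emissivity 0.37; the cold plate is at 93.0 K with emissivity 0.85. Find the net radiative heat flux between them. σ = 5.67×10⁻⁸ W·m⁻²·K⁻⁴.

q ≈ 106 W/m²

For two infinite grey parallel plates, q = σ(T₁⁴ − T₂⁴)/(1/ε₁ + 1/ε₂ − 1).
T₁⁴ − T₂⁴ = 5.474×10⁹ − 7.481×10⁷ = 5.399×10⁹ K⁴.
1/ε₁ + 1/ε₂ − 1 = 2.703 + 1.176 − 1 = 2.879.
q = 5.67×10⁻⁸ × 5.399×10⁹ / 2.879.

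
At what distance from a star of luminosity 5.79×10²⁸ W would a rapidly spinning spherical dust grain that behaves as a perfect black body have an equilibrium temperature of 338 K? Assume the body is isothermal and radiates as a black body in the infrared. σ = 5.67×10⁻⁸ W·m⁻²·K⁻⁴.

d ≈ 1.25×10¹² m

For an isothermal black-emitting sphere, (1−a)S·πr² = σ·4πr²·T⁴ ⇒ S = 4σT⁴/(1−a).
S = 4·5.67×10⁻⁸·(338)⁴/1.00 = 2960 W/m².
Flux falls as S = L/(4πd²), so d = √(L/(4πS)) = √(5.79×10²⁸/(4π·2960)).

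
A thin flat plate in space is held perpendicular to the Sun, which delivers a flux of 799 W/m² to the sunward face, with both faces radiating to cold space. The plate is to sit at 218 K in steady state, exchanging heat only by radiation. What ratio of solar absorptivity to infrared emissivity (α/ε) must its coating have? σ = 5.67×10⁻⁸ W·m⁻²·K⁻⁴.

α/ε ≈ 0.321

Balance: αS·A = εσ·2A·T⁴ ⇒ α/ε = 2σT⁴/S.
α/ε = 2·5.67×10⁻⁸·(218)⁴/799 = 2·5.67×10⁻⁸·2.259×10⁹/799.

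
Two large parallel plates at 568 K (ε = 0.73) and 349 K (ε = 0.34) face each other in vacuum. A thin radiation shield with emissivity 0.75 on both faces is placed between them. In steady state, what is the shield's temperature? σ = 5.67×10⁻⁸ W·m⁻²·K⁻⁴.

T_s ≈ 521 K

In steady state the net flux on the hot side equals that on the cold side.
σ(T₁⁴−T_s⁴)/D₁ = σ(T_s⁴−T₂⁴)/D₂, with D₁ = 1/ε₁+1/ε_s−1 = 1.703, D₂ = 1/ε_s+1/ε₂−1 = 3.275.
Solve for T_s⁴: T_s⁴ = (D₂·T₁⁴ + D₁·T₂⁴)/(D₁+D₂) = 7.355×10¹⁰ K⁴.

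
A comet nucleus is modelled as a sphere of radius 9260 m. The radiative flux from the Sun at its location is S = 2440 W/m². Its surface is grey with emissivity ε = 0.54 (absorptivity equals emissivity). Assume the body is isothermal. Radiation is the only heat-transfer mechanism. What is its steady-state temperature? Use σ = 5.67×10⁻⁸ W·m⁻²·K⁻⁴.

At equilibrium, absorbed power = emitted power.
Absorbing cross-section = πr² = 2.694×10⁸ m²; emitting surface = 4πr² = 1.078×10⁹ m² (ratio 4).
εS·A_cross = εσ·A_surf·T⁴  ⇒  T⁴ = S/(4σ)   (ε cancels).
T⁴ = 2440/(4·5.67×10⁻⁸) = 1.076×10¹⁰ K⁴.
T = (1.076×10¹⁰)^(1/4).

T ≈ 322 K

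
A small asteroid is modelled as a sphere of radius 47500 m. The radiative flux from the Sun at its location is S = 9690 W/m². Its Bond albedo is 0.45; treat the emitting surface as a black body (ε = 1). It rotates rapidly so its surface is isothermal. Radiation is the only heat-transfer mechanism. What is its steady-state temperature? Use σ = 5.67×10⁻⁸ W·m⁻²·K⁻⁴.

T ≈ 392 K

At equilibrium, absorbed power = emitted power.
Absorbing cross-section = πr² = 7.088×10⁹ m²; emitting surface = 4πr² = 2.835×10¹⁰ m² (ratio 4).
(1−a)S·A_cross = εσ·A_surf·T⁴  ⇒  T⁴ = (1−a)S/(4σ).
T⁴ = 0.550·9690/(4·5.67×10⁻⁸) = 2.350×10¹⁰ K⁴.
T = (2.350×10¹⁰)^(1/4).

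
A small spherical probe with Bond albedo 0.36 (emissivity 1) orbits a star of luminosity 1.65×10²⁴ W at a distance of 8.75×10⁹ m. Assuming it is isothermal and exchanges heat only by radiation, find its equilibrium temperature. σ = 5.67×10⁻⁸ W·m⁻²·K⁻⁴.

T ≈ 264 K

First find the stellar flux at distance d: S = L/(4πd²) = 1.65×10²⁴/(4π·(8.75×10⁹)²) = 1715 W/m².
For an isothermal sphere, absorbed (1−a)S·πr² = emitted σ·4πr²·T⁴, so T⁴ = (1−a)S/(4σ).
T⁴ = 0.640·1715/(4·5.67×10⁻⁸) = 4.839×10⁹ K⁴.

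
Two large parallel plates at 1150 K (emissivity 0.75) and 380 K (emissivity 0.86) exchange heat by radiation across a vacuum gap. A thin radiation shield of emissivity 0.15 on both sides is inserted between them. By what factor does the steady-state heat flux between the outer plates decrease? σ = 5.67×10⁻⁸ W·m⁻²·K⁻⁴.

Without shield: q₀ = σΔ(T⁴)/(1/ε₁+1/ε₂−1) with denominator 1.496.
With shield the two gaps are in series; the resistances add: (1/ε₁+1/ε_s−1)+(1/ε_s+1/ε₂−1) = 7.000+6.829 = 13.83.
Heat-flux ratio q₀/q = 13.83/1.496.

factor ≈ 9.24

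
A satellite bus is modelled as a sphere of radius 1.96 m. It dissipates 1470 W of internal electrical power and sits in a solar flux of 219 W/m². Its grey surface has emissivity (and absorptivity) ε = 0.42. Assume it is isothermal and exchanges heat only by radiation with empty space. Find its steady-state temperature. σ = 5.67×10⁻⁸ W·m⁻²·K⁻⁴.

T ≈ 218 K

At steady state, absorbed solar power + internal power = radiated power.
Absorbed: α·S·A_cross = 0.42·219·12.07 = 1110 W (cross-section πr²).
Total input = 1110 + 1470 = 2580 W.
Radiated: εσ·A_surf·T⁴ with A_surf = 4πr² = 48.27 m².
T⁴ = 2580/(0.42·5.67×10⁻⁸·48.27) = 2.244×10⁹ K⁴.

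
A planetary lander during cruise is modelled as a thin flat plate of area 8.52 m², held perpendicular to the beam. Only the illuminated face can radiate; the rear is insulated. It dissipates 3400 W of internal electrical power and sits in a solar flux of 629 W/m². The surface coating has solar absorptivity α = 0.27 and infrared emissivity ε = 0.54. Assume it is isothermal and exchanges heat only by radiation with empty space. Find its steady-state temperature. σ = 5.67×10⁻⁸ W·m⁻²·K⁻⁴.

T ≈ 369 K

At steady state, absorbed solar power + internal power = radiated power.
Absorbed: α·S·A_cross = 0.27·629·8.520 = 1447 W (cross-section A).
Total input = 1447 + 3400 = 4847 W.
Radiated: εσ·A_surf·T⁴ with A_surf = A = 8.520 m².
T⁴ = 4847/(0.54·5.67×10⁻⁸·8.520) = 1.858×10¹⁰ K⁴.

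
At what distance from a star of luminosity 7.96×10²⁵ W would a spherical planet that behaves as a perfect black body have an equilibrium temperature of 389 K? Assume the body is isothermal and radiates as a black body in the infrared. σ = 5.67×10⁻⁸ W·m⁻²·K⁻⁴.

d ≈ 3.49×10¹⁰ m

For an isothermal black-emitting sphere, (1−a)S·πr² = σ·4πr²·T⁴ ⇒ S = 4σT⁴/(1−a).
S = 4·5.67×10⁻⁸·(389)⁴/1.00 = 5193 W/m².
Flux falls as S = L/(4πd²), so d = √(L/(4πS)) = √(7.96×10²⁵/(4π·5193)).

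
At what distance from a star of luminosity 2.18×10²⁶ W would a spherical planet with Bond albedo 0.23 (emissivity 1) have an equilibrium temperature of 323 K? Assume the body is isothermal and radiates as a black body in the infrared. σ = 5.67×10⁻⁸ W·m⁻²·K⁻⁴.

For an isothermal black-emitting sphere, (1−a)S·πr² = σ·4πr²·T⁴ ⇒ S = 4σT⁴/(1−a).
S = 4·5.67×10⁻⁸·(323)⁴/0.770 = 3206 W/m².
Flux falls as S = L/(4πd²), so d = √(L/(4πS)) = √(2.18×10²⁶/(4π·3206)).

d ≈ 7.36×10¹⁰ m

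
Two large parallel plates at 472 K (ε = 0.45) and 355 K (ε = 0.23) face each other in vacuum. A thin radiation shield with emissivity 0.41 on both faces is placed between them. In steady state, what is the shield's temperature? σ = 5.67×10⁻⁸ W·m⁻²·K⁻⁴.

T_s ≈ 437 K

In steady state the net flux on the hot side equals that on the cold side.
σ(T₁⁴−T_s⁴)/D₁ = σ(T_s⁴−T₂⁴)/D₂, with D₁ = 1/ε₁+1/ε_s−1 = 3.661, D₂ = 1/ε_s+1/ε₂−1 = 5.787.
Solve for T_s⁴: T_s⁴ = (D₂·T₁⁴ + D₁·T₂⁴)/(D₁+D₂) = 3.655×10¹⁰ K⁴.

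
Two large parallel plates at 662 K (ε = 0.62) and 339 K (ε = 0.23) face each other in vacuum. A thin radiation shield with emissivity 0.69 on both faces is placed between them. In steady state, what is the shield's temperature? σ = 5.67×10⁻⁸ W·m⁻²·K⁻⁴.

T_s ≈ 610 K

In steady state the net flux on the hot side equals that on the cold side.
σ(T₁⁴−T_s⁴)/D₁ = σ(T_s⁴−T₂⁴)/D₂, with D₁ = 1/ε₁+1/ε_s−1 = 2.062, D₂ = 1/ε_s+1/ε₂−1 = 4.797.
Solve for T_s⁴: T_s⁴ = (D₂·T₁⁴ + D₁·T₂⁴)/(D₁+D₂) = 1.383×10¹¹ K⁴.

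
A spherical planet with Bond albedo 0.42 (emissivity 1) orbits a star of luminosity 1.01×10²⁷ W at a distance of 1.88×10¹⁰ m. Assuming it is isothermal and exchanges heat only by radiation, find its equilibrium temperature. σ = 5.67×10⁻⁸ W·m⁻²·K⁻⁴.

T ≈ 873 K

First find the stellar flux at distance d: S = L/(4πd²) = 1.01×10²⁷/(4π·(1.88×10¹⁰)²) = 2.274×10⁵ W/m².
For an isothermal sphere, absorbed (1−a)S·πr² = emitted σ·4πr²·T⁴, so T⁴ = (1−a)S/(4σ).
T⁴ = 0.580·2.274×10⁵/(4·5.67×10⁻⁸) = 5.815×10¹¹ K⁴.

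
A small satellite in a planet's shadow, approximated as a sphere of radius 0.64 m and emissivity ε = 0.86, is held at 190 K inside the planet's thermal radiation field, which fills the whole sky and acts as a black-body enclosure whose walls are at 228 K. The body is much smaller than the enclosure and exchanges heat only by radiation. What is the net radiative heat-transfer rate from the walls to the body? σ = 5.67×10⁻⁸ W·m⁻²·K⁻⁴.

For a small grey body in a large enclosure: P_net = εσA(T_body⁴ − T_wall⁴).
A = 4πr² = 5.147 m²; T_body⁴ − T_wall⁴ = 1.303×10⁹ − 2.702×10⁹ = -1.399×10⁹ K⁴.
|P_net| = 0.86·5.67×10⁻⁸·5.147·1.399×10⁹.

P_net ≈ 351 W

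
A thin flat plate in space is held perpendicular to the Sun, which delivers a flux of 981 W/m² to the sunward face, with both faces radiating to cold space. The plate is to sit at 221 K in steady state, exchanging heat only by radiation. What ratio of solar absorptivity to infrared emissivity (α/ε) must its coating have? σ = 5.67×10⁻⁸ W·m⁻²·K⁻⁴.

Balance: αS·A = εσ·2A·T⁴ ⇒ α/ε = 2σT⁴/S.
α/ε = 2·5.67×10⁻⁸·(221)⁴/981 = 2·5.67×10⁻⁸·2.385×10⁹/981.

α/ε ≈ 0.276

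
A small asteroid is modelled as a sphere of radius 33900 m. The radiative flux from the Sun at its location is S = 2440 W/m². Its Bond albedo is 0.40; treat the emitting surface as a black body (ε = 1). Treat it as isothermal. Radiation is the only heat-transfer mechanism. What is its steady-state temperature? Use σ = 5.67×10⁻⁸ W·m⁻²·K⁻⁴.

At equilibrium, absorbed power = emitted power.
Absorbing cross-section = πr² = 3.610×10⁹ m²; emitting surface = 4πr² = 1.444×10¹⁰ m² (ratio 4).
(1−a)S·A_cross = εσ·A_surf·T⁴  ⇒  T⁴ = (1−a)S/(4σ).
T⁴ = 0.600·2440/(4·5.67×10⁻⁸) = 6.455×10⁹ K⁴.
T = (6.455×10⁹)^(1/4).

T ≈ 283 K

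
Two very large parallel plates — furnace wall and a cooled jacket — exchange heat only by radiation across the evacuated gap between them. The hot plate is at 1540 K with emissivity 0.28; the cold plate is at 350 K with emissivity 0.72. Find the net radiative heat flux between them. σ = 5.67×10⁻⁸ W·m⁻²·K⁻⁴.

For two infinite grey parallel plates, q = σ(T₁⁴ − T₂⁴)/(1/ε₁ + 1/ε₂ − 1).
T₁⁴ − T₂⁴ = 5.624×10¹² − 1.501×10¹⁰ = 5.609×10¹² K⁴.
1/ε₁ + 1/ε₂ − 1 = 3.571 + 1.389 − 1 = 3.960.
q = 5.67×10⁻⁸ × 5.609×10¹² / 3.960.

q ≈ 80300 W/m²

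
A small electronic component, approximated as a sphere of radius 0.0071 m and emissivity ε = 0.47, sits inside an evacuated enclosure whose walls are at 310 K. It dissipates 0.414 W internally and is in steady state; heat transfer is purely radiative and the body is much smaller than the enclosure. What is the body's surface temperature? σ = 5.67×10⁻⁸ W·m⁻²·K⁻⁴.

For a small grey body in a large enclosure, net radiated power = εσA(T⁴ − T_w⁴).
Steady state: P = εσA(T⁴ − T_w⁴) with A = 4πr² = 6.335×10⁻⁴ m².
T⁴ = P/(εσA) + T_w⁴ = 0.414/(0.47·5.67×10⁻⁸·6.335×10⁻⁴) + (310)⁴
    = 2.452×10¹⁰ + 9.235×10⁹ = 3.376×10¹⁰ K⁴.

T ≈ 429 K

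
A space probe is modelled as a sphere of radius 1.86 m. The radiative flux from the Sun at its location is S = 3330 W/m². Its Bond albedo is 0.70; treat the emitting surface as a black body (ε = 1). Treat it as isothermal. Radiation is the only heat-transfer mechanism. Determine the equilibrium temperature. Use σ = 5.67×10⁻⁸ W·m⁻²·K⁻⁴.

T ≈ 258 K

At equilibrium, absorbed power = emitted power.
Absorbing cross-section = πr² = 10.87 m²; emitting surface = 4πr² = 43.47 m² (ratio 4).
(1−a)S·A_cross = εσ·A_surf·T⁴  ⇒  T⁴ = (1−a)S/(4σ).
T⁴ = 0.300·3330/(4·5.67×10⁻⁸) = 4.405×10⁹ K⁴.
T = (4.405×10⁹)^(1/4).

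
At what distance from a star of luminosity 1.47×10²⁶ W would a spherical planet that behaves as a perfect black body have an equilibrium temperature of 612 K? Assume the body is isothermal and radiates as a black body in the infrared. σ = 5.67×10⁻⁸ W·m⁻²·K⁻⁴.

d ≈ 1.92×10¹⁰ m

For an isothermal black-emitting sphere, (1−a)S·πr² = σ·4πr²·T⁴ ⇒ S = 4σT⁴/(1−a).
S = 4·5.67×10⁻⁸·(612)⁴/1.00 = 31820 W/m².
Flux falls as S = L/(4πd²), so d = √(L/(4πS)) = √(1.47×10²⁶/(4π·31820)).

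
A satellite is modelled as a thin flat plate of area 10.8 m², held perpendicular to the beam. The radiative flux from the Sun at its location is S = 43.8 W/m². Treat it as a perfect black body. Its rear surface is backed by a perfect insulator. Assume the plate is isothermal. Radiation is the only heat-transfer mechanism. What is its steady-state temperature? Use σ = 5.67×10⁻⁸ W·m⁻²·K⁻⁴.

T ≈ 167 K

At equilibrium, absorbed power = emitted power.
Absorbing cross-section = A = 10.80 m²; emitting surface = A = 10.80 m² (ratio 1).
S·A_cross = εσ·A_surf·T⁴  ⇒  T⁴ = S/(1σ).
T⁴ = 1.00·43.8/(1·5.67×10⁻⁸) = 7.725×10⁸ K⁴.
T = (7.725×10⁸)^(1/4).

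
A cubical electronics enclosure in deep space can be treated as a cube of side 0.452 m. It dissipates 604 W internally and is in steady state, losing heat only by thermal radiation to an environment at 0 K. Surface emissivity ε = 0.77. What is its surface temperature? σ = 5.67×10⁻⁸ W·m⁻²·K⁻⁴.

T ≈ 326 K

Steady state: internal power = radiated power, P = εσA T⁴.
Radiating area A = 6L² = 1.226 m².
T⁴ = P/(εσA) = 604/(0.77·5.67×10⁻⁸·1.226) = 1.129×10¹⁰ K⁴.
T = (1.129×10¹⁰)^(1/4).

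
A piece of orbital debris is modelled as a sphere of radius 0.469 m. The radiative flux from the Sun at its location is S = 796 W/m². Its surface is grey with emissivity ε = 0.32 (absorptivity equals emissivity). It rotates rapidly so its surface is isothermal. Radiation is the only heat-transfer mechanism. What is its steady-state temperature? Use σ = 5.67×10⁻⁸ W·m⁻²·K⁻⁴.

At equilibrium, absorbed power = emitted power.
Absorbing cross-section = πr² = 0.6910 m²; emitting surface = 4πr² = 2.764 m² (ratio 4).
εS·A_cross = εσ·A_surf·T⁴  ⇒  T⁴ = S/(4σ)   (ε cancels).
T⁴ = 796/(4·5.67×10⁻⁸) = 3.510×10⁹ K⁴.
T = (3.510×10⁹)^(1/4).

T ≈ 243 K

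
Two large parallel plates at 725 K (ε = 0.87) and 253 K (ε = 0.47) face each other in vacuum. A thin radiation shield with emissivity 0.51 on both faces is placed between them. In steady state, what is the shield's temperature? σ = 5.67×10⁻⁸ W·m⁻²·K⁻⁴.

T_s ≈ 638 K

In steady state the net flux on the hot side equals that on the cold side.
σ(T₁⁴−T_s⁴)/D₁ = σ(T_s⁴−T₂⁴)/D₂, with D₁ = 1/ε₁+1/ε_s−1 = 2.110, D₂ = 1/ε_s+1/ε₂−1 = 3.088.
Solve for T_s⁴: T_s⁴ = (D₂·T₁⁴ + D₁·T₂⁴)/(D₁+D₂) = 1.658×10¹¹ K⁴.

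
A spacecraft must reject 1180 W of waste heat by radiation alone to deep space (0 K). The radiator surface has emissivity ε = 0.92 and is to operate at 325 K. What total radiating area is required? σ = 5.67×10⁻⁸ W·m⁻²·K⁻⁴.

P = εσA T⁴ ⇒ A = P/(εσT⁴).
T⁴ = 1.116×10¹⁰ K⁴.
A = 1180/(0.92 × 5.67×10⁻⁸ × 1.116×10¹⁰).

A ≈ 2.03 m²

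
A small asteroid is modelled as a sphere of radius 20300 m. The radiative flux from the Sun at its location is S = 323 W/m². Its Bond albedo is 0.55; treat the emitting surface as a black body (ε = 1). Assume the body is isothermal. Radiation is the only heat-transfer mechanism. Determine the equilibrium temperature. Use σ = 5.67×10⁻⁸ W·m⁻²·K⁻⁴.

T ≈ 159 K

At equilibrium, absorbed power = emitted power.
Absorbing cross-section = πr² = 1.295×10⁹ m²; emitting surface = 4πr² = 5.178×10⁹ m² (ratio 4).
(1−a)S·A_cross = εσ·A_surf·T⁴  ⇒  T⁴ = (1−a)S/(4σ).
T⁴ = 0.450·323/(4·5.67×10⁻⁸) = 6.409×10⁸ K⁴.
T = (6.409×10⁸)^(1/4).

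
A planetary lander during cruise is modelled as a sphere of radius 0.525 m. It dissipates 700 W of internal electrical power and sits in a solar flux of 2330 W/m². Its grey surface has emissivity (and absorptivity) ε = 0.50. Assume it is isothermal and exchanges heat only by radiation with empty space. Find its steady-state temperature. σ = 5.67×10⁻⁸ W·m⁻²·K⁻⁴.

T ≈ 363 K

At steady state, absorbed solar power + internal power = radiated power.
Absorbed: α·S·A_cross = 0.50·2330·0.8659 = 1009 W (cross-section πr²).
Total input = 1009 + 700 = 1709 W.
Radiated: εσ·A_surf·T⁴ with A_surf = 4πr² = 3.464 m².
T⁴ = 1709/(0.50·5.67×10⁻⁸·3.464) = 1.740×10¹⁰ K⁴.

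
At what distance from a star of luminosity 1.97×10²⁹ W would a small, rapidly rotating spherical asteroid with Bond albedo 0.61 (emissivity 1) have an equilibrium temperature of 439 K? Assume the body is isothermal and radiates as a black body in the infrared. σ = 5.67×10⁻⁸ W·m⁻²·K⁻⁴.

d ≈ 8.52×10¹¹ m

For an isothermal black-emitting sphere, (1−a)S·πr² = σ·4πr²·T⁴ ⇒ S = 4σT⁴/(1−a).
S = 4·5.67×10⁻⁸·(439)⁴/0.390 = 21600 W/m².
Flux falls as S = L/(4πd²), so d = √(L/(4πS)) = √(1.97×10²⁹/(4π·21600)).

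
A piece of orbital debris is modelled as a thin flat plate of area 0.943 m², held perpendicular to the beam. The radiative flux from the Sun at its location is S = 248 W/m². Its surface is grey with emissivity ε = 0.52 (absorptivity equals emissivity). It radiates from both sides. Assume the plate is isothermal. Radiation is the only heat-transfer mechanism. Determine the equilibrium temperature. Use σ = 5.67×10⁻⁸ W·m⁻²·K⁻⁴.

T ≈ 216 K

At equilibrium, absorbed power = emitted power.
Absorbing cross-section = A = 0.9430 m²; emitting surface = 2A = 1.886 m² (ratio 2).
εS·A_cross = εσ·A_surf·T⁴  ⇒  T⁴ = S/(2σ)   (ε cancels).
T⁴ = 248/(2·5.67×10⁻⁸) = 2.187×10⁹ K⁴.
T = (2.187×10⁹)^(1/4).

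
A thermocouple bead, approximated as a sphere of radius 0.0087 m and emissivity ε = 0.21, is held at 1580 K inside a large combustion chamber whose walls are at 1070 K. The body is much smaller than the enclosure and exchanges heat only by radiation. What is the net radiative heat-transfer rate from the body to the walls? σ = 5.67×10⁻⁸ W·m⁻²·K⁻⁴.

P_net ≈ 55.7 W

For a small grey body in a large enclosure: P_net = εσA(T_body⁴ − T_wall⁴).
A = 4πr² = 9.511×10⁻⁴ m²; T_body⁴ − T_wall⁴ = 6.232×10¹² − 1.311×10¹² = 4.921×10¹² K⁴.
|P_net| = 0.21·5.67×10⁻⁸·9.511×10⁻⁴·4.921×10¹².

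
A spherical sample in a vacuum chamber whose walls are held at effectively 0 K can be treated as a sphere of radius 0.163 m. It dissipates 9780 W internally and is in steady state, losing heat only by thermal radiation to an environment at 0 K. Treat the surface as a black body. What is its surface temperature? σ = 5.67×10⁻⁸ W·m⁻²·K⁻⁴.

Steady state: internal power = radiated power, P = εσA T⁴.
Radiating area A = 4πr² = 0.3339 m².
T⁴ = P/(εσA) = 9780/(1.0·5.67×10⁻⁸·0.3339) = 5.166×10¹¹ K⁴.
T = (5.166×10¹¹)^(1/4).

T ≈ 848 K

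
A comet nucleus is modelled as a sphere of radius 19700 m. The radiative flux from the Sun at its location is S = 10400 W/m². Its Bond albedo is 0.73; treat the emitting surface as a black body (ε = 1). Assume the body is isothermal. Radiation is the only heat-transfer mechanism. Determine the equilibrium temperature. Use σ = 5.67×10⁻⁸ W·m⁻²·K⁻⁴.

T ≈ 334 K

At equilibrium, absorbed power = emitted power.
Absorbing cross-section = πr² = 1.219×10⁹ m²; emitting surface = 4πr² = 4.877×10⁹ m² (ratio 4).
(1−a)S·A_cross = εσ·A_surf·T⁴  ⇒  T⁴ = (1−a)S/(4σ).
T⁴ = 0.270·10400/(4·5.67×10⁻⁸) = 1.238×10¹⁰ K⁴.
T = (1.238×10¹⁰)^(1/4).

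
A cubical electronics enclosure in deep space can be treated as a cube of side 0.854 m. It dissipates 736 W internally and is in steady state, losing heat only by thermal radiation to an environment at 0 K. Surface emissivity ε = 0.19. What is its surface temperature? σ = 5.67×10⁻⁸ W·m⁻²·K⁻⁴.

Steady state: internal power = radiated power, P = εσA T⁴.
Radiating area A = 6L² = 4.376 m².
T⁴ = P/(εσA) = 736/(0.19·5.67×10⁻⁸·4.376) = 1.561×10¹⁰ K⁴.
T = (1.561×10¹⁰)^(1/4).

T ≈ 353 K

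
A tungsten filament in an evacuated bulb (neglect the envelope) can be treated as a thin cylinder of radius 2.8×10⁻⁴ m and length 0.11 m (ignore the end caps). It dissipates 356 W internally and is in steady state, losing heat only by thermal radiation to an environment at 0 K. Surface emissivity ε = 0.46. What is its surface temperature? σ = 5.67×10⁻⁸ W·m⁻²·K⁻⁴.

T ≈ 2900 K

Steady state: internal power = radiated power, P = εσA T⁴.
Radiating area A = 2πrL = 1.935×10⁻⁴ m².
T⁴ = P/(εσA) = 356/(0.46·5.67×10⁻⁸·1.935×10⁻⁴) = 7.053×10¹³ K⁴.
T = (7.053×10¹³)^(1/4).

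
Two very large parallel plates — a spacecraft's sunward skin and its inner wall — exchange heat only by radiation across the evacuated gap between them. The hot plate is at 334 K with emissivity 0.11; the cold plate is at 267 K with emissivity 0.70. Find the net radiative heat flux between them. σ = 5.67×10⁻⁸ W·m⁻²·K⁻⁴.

q ≈ 43.9 W/m²

For two infinite grey parallel plates, q = σ(T₁⁴ − T₂⁴)/(1/ε₁ + 1/ε₂ − 1).
T₁⁴ − T₂⁴ = 1.244×10¹⁰ − 5.082×10⁹ = 7.363×10⁹ K⁴.
1/ε₁ + 1/ε₂ − 1 = 9.091 + 1.429 − 1 = 9.519.
q = 5.67×10⁻⁸ × 7.363×10⁹ / 9.519.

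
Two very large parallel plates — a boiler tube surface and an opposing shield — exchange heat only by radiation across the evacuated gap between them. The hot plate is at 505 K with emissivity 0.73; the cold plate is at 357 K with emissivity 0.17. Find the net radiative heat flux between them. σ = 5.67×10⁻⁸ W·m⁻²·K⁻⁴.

For two infinite grey parallel plates, q = σ(T₁⁴ − T₂⁴)/(1/ε₁ + 1/ε₂ − 1).
T₁⁴ − T₂⁴ = 6.504×10¹⁰ − 1.624×10¹⁰ = 4.879×10¹⁰ K⁴.
1/ε₁ + 1/ε₂ − 1 = 1.370 + 5.882 − 1 = 6.252.
q = 5.67×10⁻⁸ × 4.879×10¹⁰ / 6.252.

q ≈ 443 W/m²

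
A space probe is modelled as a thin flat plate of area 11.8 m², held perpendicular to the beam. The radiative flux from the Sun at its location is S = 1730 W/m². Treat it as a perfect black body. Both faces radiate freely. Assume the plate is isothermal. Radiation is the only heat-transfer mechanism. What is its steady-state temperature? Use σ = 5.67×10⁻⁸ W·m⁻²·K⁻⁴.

T ≈ 351 K

At equilibrium, absorbed power = emitted power.
Absorbing cross-section = A = 11.80 m²; emitting surface = 2A = 23.60 m² (ratio 2).
S·A_cross = εσ·A_surf·T⁴  ⇒  T⁴ = S/(2σ).
T⁴ = 1.00·1730/(2·5.67×10⁻⁸) = 1.526×10¹⁰ K⁴.
T = (1.526×10¹⁰)^(1/4).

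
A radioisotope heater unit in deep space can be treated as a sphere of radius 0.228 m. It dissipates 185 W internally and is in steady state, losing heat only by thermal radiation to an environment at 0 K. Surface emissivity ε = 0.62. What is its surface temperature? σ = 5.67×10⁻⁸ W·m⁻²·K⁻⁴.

T ≈ 300 K

Steady state: internal power = radiated power, P = εσA T⁴.
Radiating area A = 4πr² = 0.6533 m².
T⁴ = P/(εσA) = 185/(0.62·5.67×10⁻⁸·0.6533) = 8.056×10⁹ K⁴.
T = (8.056×10⁹)^(1/4).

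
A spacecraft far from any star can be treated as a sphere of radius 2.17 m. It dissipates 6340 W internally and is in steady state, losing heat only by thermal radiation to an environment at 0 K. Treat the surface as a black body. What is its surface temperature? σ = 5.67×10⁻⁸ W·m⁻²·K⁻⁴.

T ≈ 208 K

Steady state: internal power = radiated power, P = εσA T⁴.
Radiating area A = 4πr² = 59.17 m².
T⁴ = P/(εσA) = 6340/(1.0·5.67×10⁻⁸·59.17) = 1.890×10⁹ K⁴.
T = (1.890×10⁹)^(1/4).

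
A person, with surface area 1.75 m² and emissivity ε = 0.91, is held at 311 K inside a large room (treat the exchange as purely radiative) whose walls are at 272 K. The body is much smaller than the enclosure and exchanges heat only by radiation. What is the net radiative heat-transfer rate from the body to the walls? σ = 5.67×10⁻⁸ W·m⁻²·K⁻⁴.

For a small grey body in a large enclosure: P_net = εσA(T_body⁴ − T_wall⁴).
A = 1.75 m²; T_body⁴ − T_wall⁴ = 9.355×10⁹ − 5.474×10⁹ = 3.881×10⁹ K⁴.
|P_net| = 0.91·5.67×10⁻⁸·1.750·3.881×10⁹.

P_net ≈ 350 W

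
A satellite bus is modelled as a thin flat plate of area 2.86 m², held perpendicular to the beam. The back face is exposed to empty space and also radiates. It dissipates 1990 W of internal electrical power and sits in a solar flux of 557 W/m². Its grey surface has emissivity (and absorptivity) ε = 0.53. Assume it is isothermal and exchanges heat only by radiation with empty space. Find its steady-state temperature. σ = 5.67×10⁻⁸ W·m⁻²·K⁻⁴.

At steady state, absorbed solar power + internal power = radiated power.
Absorbed: α·S·A_cross = 0.53·557·2.860 = 844.3 W (cross-section A).
Total input = 844.3 + 1990 = 2834 W.
Radiated: εσ·A_surf·T⁴ with A_surf = 2A = 5.720 m².
T⁴ = 2834/(0.53·5.67×10⁻⁸·5.720) = 1.649×10¹⁰ K⁴.

T ≈ 358 K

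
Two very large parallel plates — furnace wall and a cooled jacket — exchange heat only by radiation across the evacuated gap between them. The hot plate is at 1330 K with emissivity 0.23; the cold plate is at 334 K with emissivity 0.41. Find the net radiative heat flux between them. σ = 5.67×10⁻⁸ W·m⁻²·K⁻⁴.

q ≈ 30500 W/m²

For two infinite grey parallel plates, q = σ(T₁⁴ − T₂⁴)/(1/ε₁ + 1/ε₂ − 1).
T₁⁴ − T₂⁴ = 3.129×10¹² − 1.244×10¹⁰ = 3.117×10¹² K⁴.
1/ε₁ + 1/ε₂ − 1 = 4.348 + 2.439 − 1 = 5.787.
q = 5.67×10⁻⁸ × 3.117×10¹² / 5.787.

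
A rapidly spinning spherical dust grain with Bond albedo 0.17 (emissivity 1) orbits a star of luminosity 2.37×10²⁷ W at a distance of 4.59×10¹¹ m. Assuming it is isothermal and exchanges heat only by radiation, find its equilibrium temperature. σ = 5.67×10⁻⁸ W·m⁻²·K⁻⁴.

First find the stellar flux at distance d: S = L/(4πd²) = 2.37×10²⁷/(4π·(4.59×10¹¹)²) = 895.2 W/m².
For an isothermal sphere, absorbed (1−a)S·πr² = emitted σ·4πr²·T⁴, so T⁴ = (1−a)S/(4σ).
T⁴ = 0.830·895.2/(4·5.67×10⁻⁸) = 3.276×10⁹ K⁴.

T ≈ 239 K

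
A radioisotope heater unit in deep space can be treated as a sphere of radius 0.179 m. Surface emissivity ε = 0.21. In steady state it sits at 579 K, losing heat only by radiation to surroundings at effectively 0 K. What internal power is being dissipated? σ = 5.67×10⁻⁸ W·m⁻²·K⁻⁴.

Steady state: P = εσA T⁴.
A = 4πr² = 0.4026 m²; T⁴ = (579)⁴ = 1.124×10¹¹ K⁴.
P = 0.21 × 5.67×10⁻⁸ × 0.4026 × 1.124×10¹¹.

P ≈ 539 W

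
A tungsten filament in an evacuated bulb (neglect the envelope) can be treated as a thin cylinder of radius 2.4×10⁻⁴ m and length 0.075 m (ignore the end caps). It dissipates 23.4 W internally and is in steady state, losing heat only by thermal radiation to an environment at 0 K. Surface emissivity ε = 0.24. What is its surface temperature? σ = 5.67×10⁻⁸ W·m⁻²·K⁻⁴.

T ≈ 1970 K

Steady state: internal power = radiated power, P = εσA T⁴.
Radiating area A = 2πrL = 1.131×10⁻⁴ m².
T⁴ = P/(εσA) = 23.4/(0.24·5.67×10⁻⁸·1.131×10⁻⁴) = 1.520×10¹³ K⁴.
T = (1.520×10¹³)^(1/4).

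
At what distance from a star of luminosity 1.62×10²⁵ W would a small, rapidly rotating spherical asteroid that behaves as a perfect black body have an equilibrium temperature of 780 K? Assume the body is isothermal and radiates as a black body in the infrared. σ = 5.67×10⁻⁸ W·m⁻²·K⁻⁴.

d ≈ 3.92×10⁹ m

For an isothermal black-emitting sphere, (1−a)S·πr² = σ·4πr²·T⁴ ⇒ S = 4σT⁴/(1−a).
S = 4·5.67×10⁻⁸·(780)⁴/1.00 = 83950 W/m².
Flux falls as S = L/(4πd²), so d = √(L/(4πS)) = √(1.62×10²⁵/(4π·83950)).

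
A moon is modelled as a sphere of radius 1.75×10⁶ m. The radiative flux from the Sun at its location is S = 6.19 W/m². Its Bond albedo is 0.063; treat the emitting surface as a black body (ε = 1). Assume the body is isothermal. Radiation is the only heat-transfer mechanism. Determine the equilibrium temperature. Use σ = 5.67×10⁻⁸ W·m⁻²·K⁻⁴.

At equilibrium, absorbed power = emitted power.
Absorbing cross-section = πr² = 9.621×10¹² m²; emitting surface = 4πr² = 3.848×10¹³ m² (ratio 4).
(1−a)S·A_cross = εσ·A_surf·T⁴  ⇒  T⁴ = (1−a)S/(4σ).
T⁴ = 0.937·6.19/(4·5.67×10⁻⁸) = 2.557×10⁷ K⁴.
T = (2.557×10⁷)^(1/4).

T ≈ 71.1 K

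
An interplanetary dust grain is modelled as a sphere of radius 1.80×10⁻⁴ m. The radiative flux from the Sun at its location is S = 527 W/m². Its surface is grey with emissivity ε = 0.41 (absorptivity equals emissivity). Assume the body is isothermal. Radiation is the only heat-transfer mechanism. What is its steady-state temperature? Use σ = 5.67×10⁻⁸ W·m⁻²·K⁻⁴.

At equilibrium, absorbed power = emitted power.
Absorbing cross-section = πr² = 1.018×10⁻⁷ m²; emitting surface = 4πr² = 4.072×10⁻⁷ m² (ratio 4).
εS·A_cross = εσ·A_surf·T⁴  ⇒  T⁴ = S/(4σ)   (ε cancels).
T⁴ = 527/(4·5.67×10⁻⁸) = 2.324×10⁹ K⁴.
T = (2.324×10⁹)^(1/4).

T ≈ 220 K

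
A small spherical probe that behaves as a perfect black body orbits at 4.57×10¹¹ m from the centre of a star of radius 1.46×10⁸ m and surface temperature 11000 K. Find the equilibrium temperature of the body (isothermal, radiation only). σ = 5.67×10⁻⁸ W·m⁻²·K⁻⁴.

T ≈ 139 K

The star's surface emits σT_*⁴; at distance d the flux is S = σT_*⁴(R_*/d)².
S = 5.67×10⁻⁸·(11000)⁴·(1.46×10⁸/4.57×10¹¹)² = 84.73 W/m².
For an isothermal sphere T⁴ = (1−a)S/(4σ) = 3.736×10⁸ K⁴.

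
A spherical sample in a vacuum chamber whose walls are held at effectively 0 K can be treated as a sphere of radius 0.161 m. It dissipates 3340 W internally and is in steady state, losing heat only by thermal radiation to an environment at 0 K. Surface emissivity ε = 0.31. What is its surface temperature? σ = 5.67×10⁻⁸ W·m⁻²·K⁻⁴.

Steady state: internal power = radiated power, P = εσA T⁴.
Radiating area A = 4πr² = 0.3257 m².
T⁴ = P/(εσA) = 3340/(0.31·5.67×10⁻⁸·0.3257) = 5.834×10¹¹ K⁴.
T = (5.834×10¹¹)^(1/4).

T ≈ 874 K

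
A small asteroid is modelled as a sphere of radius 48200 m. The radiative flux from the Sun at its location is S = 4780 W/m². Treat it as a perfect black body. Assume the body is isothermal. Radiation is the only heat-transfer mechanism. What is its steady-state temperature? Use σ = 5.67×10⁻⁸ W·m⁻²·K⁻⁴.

T ≈ 381 K

At equilibrium, absorbed power = emitted power.
Absorbing cross-section = πr² = 7.299×10⁹ m²; emitting surface = 4πr² = 2.919×10¹⁰ m² (ratio 4).
S·A_cross = εσ·A_surf·T⁴  ⇒  T⁴ = S/(4σ).
T⁴ = 1.00·4780/(4·5.67×10⁻⁸) = 2.108×10¹⁰ K⁴.
T = (2.108×10¹⁰)^(1/4).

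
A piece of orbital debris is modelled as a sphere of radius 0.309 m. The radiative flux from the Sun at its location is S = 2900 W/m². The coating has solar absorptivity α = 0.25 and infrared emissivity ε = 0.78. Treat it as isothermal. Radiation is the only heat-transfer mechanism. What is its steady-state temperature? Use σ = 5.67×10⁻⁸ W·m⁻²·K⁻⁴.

T ≈ 253 K

At equilibrium, absorbed power = emitted power.
Absorbing cross-section = πr² = 0.3000 m²; emitting surface = 4πr² = 1.200 m² (ratio 4).
αS·A_cross = εσ·A_surf·T⁴  ⇒  T⁴ = αS/(ε·4σ).
T⁴ = 0.250·2900/(0.78·4·5.67×10⁻⁸) = 4.098×10⁹ K⁴.
T = (4.098×10⁹)^(1/4).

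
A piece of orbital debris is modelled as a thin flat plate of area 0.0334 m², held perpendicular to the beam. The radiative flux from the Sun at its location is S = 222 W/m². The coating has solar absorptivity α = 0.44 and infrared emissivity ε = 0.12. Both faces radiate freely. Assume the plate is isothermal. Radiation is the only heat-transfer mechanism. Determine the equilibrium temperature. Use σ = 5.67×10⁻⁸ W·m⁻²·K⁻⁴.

At equilibrium, absorbed power = emitted power.
Absorbing cross-section = A = 0.03340 m²; emitting surface = 2A = 0.06680 m² (ratio 2).
αS·A_cross = εσ·A_surf·T⁴  ⇒  T⁴ = αS/(ε·2σ).
T⁴ = 0.440·222/(0.12·2·5.67×10⁻⁸) = 7.178×10⁹ K⁴.
T = (7.178×10⁹)^(1/4).

T ≈ 291 K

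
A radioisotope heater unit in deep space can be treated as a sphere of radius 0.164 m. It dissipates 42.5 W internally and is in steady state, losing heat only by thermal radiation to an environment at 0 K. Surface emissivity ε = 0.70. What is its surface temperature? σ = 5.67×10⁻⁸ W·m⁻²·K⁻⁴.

Steady state: internal power = radiated power, P = εσA T⁴.
Radiating area A = 4πr² = 0.3380 m².
T⁴ = P/(εσA) = 42.5/(0.70·5.67×10⁻⁸·0.3380) = 3.168×10⁹ K⁴.
T = (3.168×10⁹)^(1/4).

T ≈ 237 K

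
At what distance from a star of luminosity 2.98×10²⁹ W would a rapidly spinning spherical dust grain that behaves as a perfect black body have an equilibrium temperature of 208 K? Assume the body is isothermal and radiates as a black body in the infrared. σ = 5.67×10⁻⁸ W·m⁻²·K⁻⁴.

d ≈ 7.47×10¹² m

For an isothermal black-emitting sphere, (1−a)S·πr² = σ·4πr²·T⁴ ⇒ S = 4σT⁴/(1−a).
S = 4·5.67×10⁻⁸·(208)⁴/1.00 = 424.5 W/m².
Flux falls as S = L/(4πd²), so d = √(L/(4πS)) = √(2.98×10²⁹/(4π·424.5)).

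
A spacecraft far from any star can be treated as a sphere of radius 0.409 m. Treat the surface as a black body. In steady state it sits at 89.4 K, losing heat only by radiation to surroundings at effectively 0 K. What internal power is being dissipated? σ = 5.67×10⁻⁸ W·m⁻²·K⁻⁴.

P ≈ 7.61 W

Steady state: P = εσA T⁴.
A = 4πr² = 2.102 m²; T⁴ = (89.4)⁴ = 6.388×10⁷ K⁴.
P = 1.0 × 5.67×10⁻⁸ × 2.102 × 6.388×10⁷.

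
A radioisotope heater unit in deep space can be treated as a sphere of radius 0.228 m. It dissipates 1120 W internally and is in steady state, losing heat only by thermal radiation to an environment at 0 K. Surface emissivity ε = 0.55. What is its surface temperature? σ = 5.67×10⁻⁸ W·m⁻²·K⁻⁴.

T ≈ 484 K

Steady state: internal power = radiated power, P = εσA T⁴.
Radiating area A = 4πr² = 0.6533 m².
T⁴ = P/(εσA) = 1120/(0.55·5.67×10⁻⁸·0.6533) = 5.498×10¹⁰ K⁴.
T = (5.498×10¹⁰)^(1/4).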